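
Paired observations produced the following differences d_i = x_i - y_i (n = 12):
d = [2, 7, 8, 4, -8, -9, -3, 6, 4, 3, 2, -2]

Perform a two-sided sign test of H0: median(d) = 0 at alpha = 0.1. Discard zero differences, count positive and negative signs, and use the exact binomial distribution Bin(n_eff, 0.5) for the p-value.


Step 1: Discard zero differences. Original n = 12; n_eff = number of nonzero differences = 12.
Nonzero differences (with sign): +2, +7, +8, +4, -8, -9, -3, +6, +4, +3, +2, -2
Step 2: Count signs: positive = 8, negative = 4.
Step 3: Under H0: P(positive) = 0.5, so the number of positives S ~ Bin(12, 0.5).
Step 4: Two-sided exact p-value = sum of Bin(12,0.5) probabilities at or below the observed probability = 0.387695.
Step 5: alpha = 0.1. fail to reject H0.

n_eff = 12, pos = 8, neg = 4, p = 0.387695, fail to reject H0.


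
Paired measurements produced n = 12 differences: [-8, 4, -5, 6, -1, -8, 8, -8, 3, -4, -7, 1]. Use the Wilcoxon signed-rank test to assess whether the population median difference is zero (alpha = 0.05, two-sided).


Step 1: Drop any zero differences (none here) and take |d_i|.
|d| = [8, 4, 5, 6, 1, 8, 8, 8, 3, 4, 7, 1]
Step 2: Midrank |d_i| (ties get averaged ranks).
ranks: |8|->10.5, |4|->4.5, |5|->6, |6|->7, |1|->1.5, |8|->10.5, |8|->10.5, |8|->10.5, |3|->3, |4|->4.5, |7|->8, |1|->1.5
Step 3: Attach original signs; sum ranks with positive sign and with negative sign.
W+ = 4.5 + 7 + 10.5 + 3 + 1.5 = 26.5
W- = 10.5 + 6 + 1.5 + 10.5 + 10.5 + 4.5 + 8 = 51.5
(Check: W+ + W- = 78 should equal n(n+1)/2 = 78.)
Step 4: Test statistic W = min(W+, W-) = 26.5.
Step 5: Ties in |d|, so use the tie-corrected normal approximation.
        E[W] = n(n+1)/4 = 12*13/4 = 39.
        Tie groups: |d|=1 (t=2), |d|=4 (t=2), |d|=8 (t=4); sum(t^3 - t) = 72.
        Var[W] = n(n+1)(2n+1)/24 - sum(t^3-t)/48 = 3900/24 - 72/48 = 161.
        z = (W - E[W]) / sqrt(Var[W]) = (26.5 - 39) / 12.6886 = -0.9851.
        Two-sided p = 2*Phi(z) = 0.324556.
Step 6: alpha = 0.05. fail to reject H0.

W+ = 26.5, W- = 51.5, W = min = 26.5, p = 0.324556, fail to reject H0.


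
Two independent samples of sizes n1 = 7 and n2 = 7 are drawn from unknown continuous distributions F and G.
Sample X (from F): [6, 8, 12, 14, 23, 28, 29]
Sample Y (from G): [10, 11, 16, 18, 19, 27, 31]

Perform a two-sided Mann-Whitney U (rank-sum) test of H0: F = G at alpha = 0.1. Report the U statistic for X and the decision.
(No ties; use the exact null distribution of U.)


Step 1: Combine and sort all 14 observations; assign midranks.
sorted (value, group): (6,X), (8,X), (10,Y), (11,Y), (12,X), (14,X), (16,Y), (18,Y), (19,Y), (23,X), (27,Y), (28,X), (29,X), (31,Y)
ranks: 6->1, 8->2, 10->3, 11->4, 12->5, 14->6, 16->7, 18->8, 19->9, 23->10, 27->11, 28->12, 29->13, 31->14
Step 2: Rank sum for X: R1 = 1 + 2 + 5 + 6 + 10 + 12 + 13 = 49.
Step 3: U_X = R1 - n1(n1+1)/2 = 49 - 7*8/2 = 49 - 28 = 21.
       U_Y = n1*n2 - U_X = 49 - 21 = 28.
Step 4: No ties, so the exact null distribution of U (based on enumerating the C(14,7) = 3432 equally likely rank assignments) gives the two-sided p-value.
Step 5: p-value = 0.710373; compare to alpha = 0.1. fail to reject H0.

U_X = 21, p = 0.710373, fail to reject H0 at alpha = 0.1.


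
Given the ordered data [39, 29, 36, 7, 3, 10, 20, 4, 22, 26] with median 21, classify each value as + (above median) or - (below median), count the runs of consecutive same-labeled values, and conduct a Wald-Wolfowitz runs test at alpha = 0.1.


Step 1: Compute median = 21; label A = above, B = below.
Labels in order: AAABBBBBAA  (n_A = 5, n_B = 5)
Step 2: Count runs R = 3.
Step 3: Under H0 (random ordering), E[R] = 2*n_A*n_B/(n_A+n_B) + 1 = 2*5*5/10 + 1 = 6.0000.
        Var[R] = 2*n_A*n_B*(2*n_A*n_B - n_A - n_B) / ((n_A+n_B)^2 * (n_A+n_B-1)) = 2000/900 = 2.2222.
        SD[R] = 1.4907.
Step 4: Continuity-corrected z = (R + 0.5 - E[R]) / SD[R] = (3 + 0.5 - 6.0000) / 1.4907 = -1.6771.
Step 5: Two-sided p-value via normal approximation = 2*(1 - Phi(|z|)) = 0.093533.
Step 6: alpha = 0.1. reject H0.

R = 3, z = -1.6771, p = 0.093533, reject H0.


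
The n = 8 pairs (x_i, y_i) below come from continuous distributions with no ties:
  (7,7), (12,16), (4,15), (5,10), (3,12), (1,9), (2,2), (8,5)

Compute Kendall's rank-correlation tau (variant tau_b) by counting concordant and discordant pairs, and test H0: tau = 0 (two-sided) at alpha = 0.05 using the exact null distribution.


Step 1: Enumerate the 28 unordered pairs (i,j) with i<j and classify each by sign(x_j-x_i) * sign(y_j-y_i).
  (1,2):dx=+5,dy=+9->C; (1,3):dx=-3,dy=+8->D; (1,4):dx=-2,dy=+3->D; (1,5):dx=-4,dy=+5->D
  (1,6):dx=-6,dy=+2->D; (1,7):dx=-5,dy=-5->C; (1,8):dx=+1,dy=-2->D; (2,3):dx=-8,dy=-1->C
  (2,4):dx=-7,dy=-6->C; (2,5):dx=-9,dy=-4->C; (2,6):dx=-11,dy=-7->C; (2,7):dx=-10,dy=-14->C
  (2,8):dx=-4,dy=-11->C; (3,4):dx=+1,dy=-5->D; (3,5):dx=-1,dy=-3->C; (3,6):dx=-3,dy=-6->C
  (3,7):dx=-2,dy=-13->C; (3,8):dx=+4,dy=-10->D; (4,5):dx=-2,dy=+2->D; (4,6):dx=-4,dy=-1->C
  (4,7):dx=-3,dy=-8->C; (4,8):dx=+3,dy=-5->D; (5,6):dx=-2,dy=-3->C; (5,7):dx=-1,dy=-10->C
  (5,8):dx=+5,dy=-7->D; (6,7):dx=+1,dy=-7->D; (6,8):dx=+7,dy=-4->D; (7,8):dx=+6,dy=+3->C
Step 2: C = 16, D = 12, total pairs = 28.
Step 3: tau = (C - D)/(n(n-1)/2) = (16 - 12)/28 = 0.142857.
Step 4: Exact two-sided p-value (enumerate n! = 40320 permutations of y under H0): p = 0.719544.
Step 5: alpha = 0.05. fail to reject H0.

tau_b = 0.1429 (C=16, D=12), p = 0.719544, fail to reject H0.


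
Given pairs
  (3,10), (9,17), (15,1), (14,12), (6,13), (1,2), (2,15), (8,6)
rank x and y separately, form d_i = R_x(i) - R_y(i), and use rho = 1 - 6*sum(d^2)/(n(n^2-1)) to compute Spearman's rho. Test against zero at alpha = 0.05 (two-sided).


Step 1: Rank x and y separately (midranks; no ties here).
rank(x): 3->3, 9->6, 15->8, 14->7, 6->4, 1->1, 2->2, 8->5
rank(y): 10->4, 17->8, 1->1, 12->5, 13->6, 2->2, 15->7, 6->3
Step 2: d_i = R_x(i) - R_y(i); compute d_i^2.
  (3-4)^2=1, (6-8)^2=4, (8-1)^2=49, (7-5)^2=4, (4-6)^2=4, (1-2)^2=1, (2-7)^2=25, (5-3)^2=4
sum(d^2) = 92.
Step 3: rho = 1 - 6*92 / (8*(8^2 - 1)) = 1 - 552/504 = -0.095238.
Step 4: Under H0, t = rho * sqrt((n-2)/(1-rho^2)) = -0.2343 ~ t(6).
Step 5: Two-sided p-value from the t-distribution with 6 df = 0.822505.
Step 6: alpha = 0.05. fail to reject H0.

rho = -0.0952, p = 0.822505, fail to reject H0 at alpha = 0.05.


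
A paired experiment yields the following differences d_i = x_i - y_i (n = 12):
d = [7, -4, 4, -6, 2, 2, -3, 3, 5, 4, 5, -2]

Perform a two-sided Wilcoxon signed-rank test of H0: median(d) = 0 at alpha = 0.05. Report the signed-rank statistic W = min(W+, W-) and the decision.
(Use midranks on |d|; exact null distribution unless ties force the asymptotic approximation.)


Step 1: Drop any zero differences (none here) and take |d_i|.
|d| = [7, 4, 4, 6, 2, 2, 3, 3, 5, 4, 5, 2]
Step 2: Midrank |d_i| (ties get averaged ranks).
ranks: |7|->12, |4|->7, |4|->7, |6|->11, |2|->2, |2|->2, |3|->4.5, |3|->4.5, |5|->9.5, |4|->7, |5|->9.5, |2|->2
Step 3: Attach original signs; sum ranks with positive sign and with negative sign.
W+ = 12 + 7 + 2 + 2 + 4.5 + 9.5 + 7 + 9.5 = 53.5
W- = 7 + 11 + 4.5 + 2 = 24.5
(Check: W+ + W- = 78 should equal n(n+1)/2 = 78.)
Step 4: Test statistic W = min(W+, W-) = 24.5.
Step 5: Ties in |d|, so use the tie-corrected normal approximation.
        E[W] = n(n+1)/4 = 12*13/4 = 39.
        Tie groups: |d|=2 (t=3), |d|=3 (t=2), |d|=4 (t=3), |d|=5 (t=2); sum(t^3 - t) = 60.
        Var[W] = n(n+1)(2n+1)/24 - sum(t^3-t)/48 = 3900/24 - 60/48 = 161.25.
        z = (W - E[W]) / sqrt(Var[W]) = (24.5 - 39) / 12.6984 = -1.1419.
        Two-sided p = 2*Phi(z) = 0.253506.
Step 6: alpha = 0.05. fail to reject H0.

W+ = 53.5, W- = 24.5, W = min = 24.5, p = 0.253506, fail to reject H0.


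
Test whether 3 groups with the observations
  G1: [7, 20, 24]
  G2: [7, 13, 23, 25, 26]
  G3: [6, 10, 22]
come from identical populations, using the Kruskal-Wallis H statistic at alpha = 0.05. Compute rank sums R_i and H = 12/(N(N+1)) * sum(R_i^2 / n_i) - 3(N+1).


Step 1: Combine all N = 11 observations and assign midranks.
sorted (value, group, rank): (6,G3,1), (7,G1,2.5), (7,G2,2.5), (10,G3,4), (13,G2,5), (20,G1,6), (22,G3,7), (23,G2,8), (24,G1,9), (25,G2,10), (26,G2,11)
Step 2: Sum ranks within each group.
R_1 = 17.5 (n_1 = 3)
R_2 = 36.5 (n_2 = 5)
R_3 = 12 (n_3 = 3)
Step 3: H = 12/(N(N+1)) * sum(R_i^2/n_i) - 3(N+1)
     = 12/(11*12) * (17.5^2/3 + 36.5^2/5 + 12^2/3) - 3*12
     = 0.090909 * 416.533 - 36
     = 1.866667.
Step 4: Ties present; correction factor C = 1 - 6/(11^3 - 11) = 0.995455. Corrected H = 1.866667 / 0.995455 = 1.875190.
Step 5: Under H0, H ~ chi^2(2); p-value = 0.391568.
Step 6: alpha = 0.05. fail to reject H0.

H = 1.8752, df = 2, p = 0.391568, fail to reject H0.


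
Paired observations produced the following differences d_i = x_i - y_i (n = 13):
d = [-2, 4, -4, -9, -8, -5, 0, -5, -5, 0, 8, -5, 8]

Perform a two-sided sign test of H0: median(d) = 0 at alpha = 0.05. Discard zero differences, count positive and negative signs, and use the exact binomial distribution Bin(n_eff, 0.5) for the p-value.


Step 1: Discard zero differences. Original n = 13; n_eff = number of nonzero differences = 11.
Nonzero differences (with sign): -2, +4, -4, -9, -8, -5, -5, -5, +8, -5, +8
Step 2: Count signs: positive = 3, negative = 8.
Step 3: Under H0: P(positive) = 0.5, so the number of positives S ~ Bin(11, 0.5).
Step 4: Two-sided exact p-value = sum of Bin(11,0.5) probabilities at or below the observed probability = 0.226562.
Step 5: alpha = 0.05. fail to reject H0.

n_eff = 11, pos = 3, neg = 8, p = 0.226562, fail to reject H0.


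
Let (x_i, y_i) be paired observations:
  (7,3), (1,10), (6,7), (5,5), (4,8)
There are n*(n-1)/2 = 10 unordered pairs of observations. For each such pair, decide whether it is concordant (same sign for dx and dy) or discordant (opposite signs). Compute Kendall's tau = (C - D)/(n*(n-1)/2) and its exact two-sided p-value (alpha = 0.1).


Step 1: Enumerate the 10 unordered pairs (i,j) with i<j and classify each by sign(x_j-x_i) * sign(y_j-y_i).
  (1,2):dx=-6,dy=+7->D; (1,3):dx=-1,dy=+4->D; (1,4):dx=-2,dy=+2->D; (1,5):dx=-3,dy=+5->D
  (2,3):dx=+5,dy=-3->D; (2,4):dx=+4,dy=-5->D; (2,5):dx=+3,dy=-2->D; (3,4):dx=-1,dy=-2->C
  (3,5):dx=-2,dy=+1->D; (4,5):dx=-1,dy=+3->D
Step 2: C = 1, D = 9, total pairs = 10.
Step 3: tau = (C - D)/(n(n-1)/2) = (1 - 9)/10 = -0.800000.
Step 4: Exact two-sided p-value (enumerate n! = 120 permutations of y under H0): p = 0.083333.
Step 5: alpha = 0.1. reject H0.

tau_b = -0.8000 (C=1, D=9), p = 0.083333, reject H0.


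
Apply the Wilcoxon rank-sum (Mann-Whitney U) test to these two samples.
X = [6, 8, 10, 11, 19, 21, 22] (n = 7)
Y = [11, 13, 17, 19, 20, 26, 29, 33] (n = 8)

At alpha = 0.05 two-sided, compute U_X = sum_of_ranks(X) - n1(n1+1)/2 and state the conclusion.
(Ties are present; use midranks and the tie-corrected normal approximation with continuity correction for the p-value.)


Step 1: Combine and sort all 15 observations; assign midranks.
sorted (value, group): (6,X), (8,X), (10,X), (11,X), (11,Y), (13,Y), (17,Y), (19,X), (19,Y), (20,Y), (21,X), (22,X), (26,Y), (29,Y), (33,Y)
ranks: 6->1, 8->2, 10->3, 11->4.5, 11->4.5, 13->6, 17->7, 19->8.5, 19->8.5, 20->10, 21->11, 22->12, 26->13, 29->14, 33->15
Step 2: Rank sum for X: R1 = 1 + 2 + 3 + 4.5 + 8.5 + 11 + 12 = 42.
Step 3: U_X = R1 - n1(n1+1)/2 = 42 - 7*8/2 = 42 - 28 = 14.
       U_Y = n1*n2 - U_X = 56 - 14 = 42.
Step 4: Ties are present, so use the tie-corrected normal approximation (with continuity correction) for the p-value.
Step 5: p-value = 0.117555; compare to alpha = 0.05. fail to reject H0.

U_X = 14, p = 0.117555, fail to reject H0 at alpha = 0.05.


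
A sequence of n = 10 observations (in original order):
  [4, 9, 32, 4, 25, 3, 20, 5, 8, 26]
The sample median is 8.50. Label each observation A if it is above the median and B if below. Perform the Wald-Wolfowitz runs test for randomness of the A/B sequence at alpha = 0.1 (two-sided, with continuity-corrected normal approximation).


Step 1: Compute median = 8.50; label A = above, B = below.
Labels in order: BAABABABBA  (n_A = 5, n_B = 5)
Step 2: Count runs R = 8.
Step 3: Under H0 (random ordering), E[R] = 2*n_A*n_B/(n_A+n_B) + 1 = 2*5*5/10 + 1 = 6.0000.
        Var[R] = 2*n_A*n_B*(2*n_A*n_B - n_A - n_B) / ((n_A+n_B)^2 * (n_A+n_B-1)) = 2000/900 = 2.2222.
        SD[R] = 1.4907.
Step 4: Continuity-corrected z = (R - 0.5 - E[R]) / SD[R] = (8 - 0.5 - 6.0000) / 1.4907 = 1.0062.
Step 5: Two-sided p-value via normal approximation = 2*(1 - Phi(|z|)) = 0.314305.
Step 6: alpha = 0.1. fail to reject H0.

R = 8, z = 1.0062, p = 0.314305, fail to reject H0.


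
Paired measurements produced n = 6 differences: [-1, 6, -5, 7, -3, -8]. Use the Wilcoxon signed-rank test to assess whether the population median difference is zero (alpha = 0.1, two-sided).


Step 1: Drop any zero differences (none here) and take |d_i|.
|d| = [1, 6, 5, 7, 3, 8]
Step 2: Midrank |d_i| (ties get averaged ranks).
ranks: |1|->1, |6|->4, |5|->3, |7|->5, |3|->2, |8|->6
Step 3: Attach original signs; sum ranks with positive sign and with negative sign.
W+ = 4 + 5 = 9
W- = 1 + 3 + 2 + 6 = 12
(Check: W+ + W- = 21 should equal n(n+1)/2 = 21.)
Step 4: Test statistic W = min(W+, W-) = 9.
Step 5: No ties, so the exact null distribution over the 2^6 = 64 sign assignments gives the two-sided p-value = 0.843750.
Step 6: alpha = 0.1. fail to reject H0.

W+ = 9, W- = 12, W = min = 9, p = 0.843750, fail to reject H0.


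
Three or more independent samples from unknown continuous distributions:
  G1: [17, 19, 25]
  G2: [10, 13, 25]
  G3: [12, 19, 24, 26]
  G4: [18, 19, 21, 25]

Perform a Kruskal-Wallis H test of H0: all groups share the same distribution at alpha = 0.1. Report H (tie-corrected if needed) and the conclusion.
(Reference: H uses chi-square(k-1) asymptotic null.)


Step 1: Combine all N = 14 observations and assign midranks.
sorted (value, group, rank): (10,G2,1), (12,G3,2), (13,G2,3), (17,G1,4), (18,G4,5), (19,G1,7), (19,G3,7), (19,G4,7), (21,G4,9), (24,G3,10), (25,G1,12), (25,G2,12), (25,G4,12), (26,G3,14)
Step 2: Sum ranks within each group.
R_1 = 23 (n_1 = 3)
R_2 = 16 (n_2 = 3)
R_3 = 33 (n_3 = 4)
R_4 = 33 (n_4 = 4)
Step 3: H = 12/(N(N+1)) * sum(R_i^2/n_i) - 3(N+1)
     = 12/(14*15) * (23^2/3 + 16^2/3 + 33^2/4 + 33^2/4) - 3*15
     = 0.057143 * 806.167 - 45
     = 1.066667.
Step 4: Ties present; correction factor C = 1 - 48/(14^3 - 14) = 0.982418. Corrected H = 1.066667 / 0.982418 = 1.085757.
Step 5: Under H0, H ~ chi^2(3); p-value = 0.780513.
Step 6: alpha = 0.1. fail to reject H0.

H = 1.0858, df = 3, p = 0.780513, fail to reject H0.


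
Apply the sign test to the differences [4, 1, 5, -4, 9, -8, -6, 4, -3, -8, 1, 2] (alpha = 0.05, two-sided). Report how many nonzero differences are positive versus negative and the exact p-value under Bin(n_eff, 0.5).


Step 1: Discard zero differences. Original n = 12; n_eff = number of nonzero differences = 12.
Nonzero differences (with sign): +4, +1, +5, -4, +9, -8, -6, +4, -3, -8, +1, +2
Step 2: Count signs: positive = 7, negative = 5.
Step 3: Under H0: P(positive) = 0.5, so the number of positives S ~ Bin(12, 0.5).
Step 4: Two-sided exact p-value = sum of Bin(12,0.5) probabilities at or below the observed probability = 0.774414.
Step 5: alpha = 0.05. fail to reject H0.

n_eff = 12, pos = 7, neg = 5, p = 0.774414, fail to reject H0.


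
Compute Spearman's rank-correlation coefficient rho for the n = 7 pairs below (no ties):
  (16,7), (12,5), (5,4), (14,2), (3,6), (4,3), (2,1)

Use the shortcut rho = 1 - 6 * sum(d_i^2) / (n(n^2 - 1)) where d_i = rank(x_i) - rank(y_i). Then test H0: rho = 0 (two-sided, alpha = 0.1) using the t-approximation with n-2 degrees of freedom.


Step 1: Rank x and y separately (midranks; no ties here).
rank(x): 16->7, 12->5, 5->4, 14->6, 3->2, 4->3, 2->1
rank(y): 7->7, 5->5, 4->4, 2->2, 6->6, 3->3, 1->1
Step 2: d_i = R_x(i) - R_y(i); compute d_i^2.
  (7-7)^2=0, (5-5)^2=0, (4-4)^2=0, (6-2)^2=16, (2-6)^2=16, (3-3)^2=0, (1-1)^2=0
sum(d^2) = 32.
Step 3: rho = 1 - 6*32 / (7*(7^2 - 1)) = 1 - 192/336 = 0.428571.
Step 4: Under H0, t = rho * sqrt((n-2)/(1-rho^2)) = 1.0607 ~ t(5).
Step 5: Two-sided p-value from the t-distribution with 5 df = 0.337368.
Step 6: alpha = 0.1. fail to reject H0.

rho = 0.4286, p = 0.337368, fail to reject H0 at alpha = 0.1.


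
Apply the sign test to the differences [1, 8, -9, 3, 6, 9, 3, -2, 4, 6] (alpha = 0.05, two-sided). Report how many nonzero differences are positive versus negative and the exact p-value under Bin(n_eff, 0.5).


Step 1: Discard zero differences. Original n = 10; n_eff = number of nonzero differences = 10.
Nonzero differences (with sign): +1, +8, -9, +3, +6, +9, +3, -2, +4, +6
Step 2: Count signs: positive = 8, negative = 2.
Step 3: Under H0: P(positive) = 0.5, so the number of positives S ~ Bin(10, 0.5).
Step 4: Two-sided exact p-value = sum of Bin(10,0.5) probabilities at or below the observed probability = 0.109375.
Step 5: alpha = 0.05. fail to reject H0.

n_eff = 10, pos = 8, neg = 2, p = 0.109375, fail to reject H0.


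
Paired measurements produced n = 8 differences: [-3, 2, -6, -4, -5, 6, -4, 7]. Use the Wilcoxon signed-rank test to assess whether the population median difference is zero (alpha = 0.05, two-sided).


Step 1: Drop any zero differences (none here) and take |d_i|.
|d| = [3, 2, 6, 4, 5, 6, 4, 7]
Step 2: Midrank |d_i| (ties get averaged ranks).
ranks: |3|->2, |2|->1, |6|->6.5, |4|->3.5, |5|->5, |6|->6.5, |4|->3.5, |7|->8
Step 3: Attach original signs; sum ranks with positive sign and with negative sign.
W+ = 1 + 6.5 + 8 = 15.5
W- = 2 + 6.5 + 3.5 + 5 + 3.5 = 20.5
(Check: W+ + W- = 36 should equal n(n+1)/2 = 36.)
Step 4: Test statistic W = min(W+, W-) = 15.5.
Step 5: Ties in |d|, so use the tie-corrected normal approximation.
        E[W] = n(n+1)/4 = 8*9/4 = 18.
        Tie groups: |d|=4 (t=2), |d|=6 (t=2); sum(t^3 - t) = 12.
        Var[W] = n(n+1)(2n+1)/24 - sum(t^3-t)/48 = 1224/24 - 12/48 = 50.75.
        z = (W - E[W]) / sqrt(Var[W]) = (15.5 - 18) / 7.1239 = -0.3509.
        Two-sided p = 2*Phi(z) = 0.725640.
Step 6: alpha = 0.05. fail to reject H0.

W+ = 15.5, W- = 20.5, W = min = 15.5, p = 0.725640, fail to reject H0.


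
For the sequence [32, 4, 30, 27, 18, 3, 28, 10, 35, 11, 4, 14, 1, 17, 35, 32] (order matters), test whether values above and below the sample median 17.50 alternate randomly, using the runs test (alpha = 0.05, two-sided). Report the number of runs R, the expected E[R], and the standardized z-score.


Step 1: Compute median = 17.50; label A = above, B = below.
Labels in order: ABAAABABABBBBBAA  (n_A = 8, n_B = 8)
Step 2: Count runs R = 9.
Step 3: Under H0 (random ordering), E[R] = 2*n_A*n_B/(n_A+n_B) + 1 = 2*8*8/16 + 1 = 9.0000.
        Var[R] = 2*n_A*n_B*(2*n_A*n_B - n_A - n_B) / ((n_A+n_B)^2 * (n_A+n_B-1)) = 14336/3840 = 3.7333.
        SD[R] = 1.9322.
Step 4: R = E[R], so z = 0 with no continuity correction.
Step 5: Two-sided p-value via normal approximation = 2*(1 - Phi(|z|)) = 1.000000.
Step 6: alpha = 0.05. fail to reject H0.

R = 9, z = 0.0000, p = 1.000000, fail to reject H0.


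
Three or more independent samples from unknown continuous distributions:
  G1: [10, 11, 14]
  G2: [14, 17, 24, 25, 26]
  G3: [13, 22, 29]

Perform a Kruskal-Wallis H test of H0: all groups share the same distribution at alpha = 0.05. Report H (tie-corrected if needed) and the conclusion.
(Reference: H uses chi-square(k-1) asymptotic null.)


Step 1: Combine all N = 11 observations and assign midranks.
sorted (value, group, rank): (10,G1,1), (11,G1,2), (13,G3,3), (14,G1,4.5), (14,G2,4.5), (17,G2,6), (22,G3,7), (24,G2,8), (25,G2,9), (26,G2,10), (29,G3,11)
Step 2: Sum ranks within each group.
R_1 = 7.5 (n_1 = 3)
R_2 = 37.5 (n_2 = 5)
R_3 = 21 (n_3 = 3)
Step 3: H = 12/(N(N+1)) * sum(R_i^2/n_i) - 3(N+1)
     = 12/(11*12) * (7.5^2/3 + 37.5^2/5 + 21^2/3) - 3*12
     = 0.090909 * 447 - 36
     = 4.636364.
Step 4: Ties present; correction factor C = 1 - 6/(11^3 - 11) = 0.995455. Corrected H = 4.636364 / 0.995455 = 4.657534.
Step 5: Under H0, H ~ chi^2(2); p-value = 0.097416.
Step 6: alpha = 0.05. fail to reject H0.

H = 4.6575, df = 2, p = 0.097416, fail to reject H0.


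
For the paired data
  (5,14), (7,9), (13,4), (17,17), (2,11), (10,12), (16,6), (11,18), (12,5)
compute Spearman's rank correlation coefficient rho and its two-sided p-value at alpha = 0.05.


Step 1: Rank x and y separately (midranks; no ties here).
rank(x): 5->2, 7->3, 13->7, 17->9, 2->1, 10->4, 16->8, 11->5, 12->6
rank(y): 14->7, 9->4, 4->1, 17->8, 11->5, 12->6, 6->3, 18->9, 5->2
Step 2: d_i = R_x(i) - R_y(i); compute d_i^2.
  (2-7)^2=25, (3-4)^2=1, (7-1)^2=36, (9-8)^2=1, (1-5)^2=16, (4-6)^2=4, (8-3)^2=25, (5-9)^2=16, (6-2)^2=16
sum(d^2) = 140.
Step 3: rho = 1 - 6*140 / (9*(9^2 - 1)) = 1 - 840/720 = -0.166667.
Step 4: Under H0, t = rho * sqrt((n-2)/(1-rho^2)) = -0.4472 ~ t(7).
Step 5: Two-sided p-value from the t-distribution with 7 df = 0.668231.
Step 6: alpha = 0.05. fail to reject H0.

rho = -0.1667, p = 0.668231, fail to reject H0 at alpha = 0.05.


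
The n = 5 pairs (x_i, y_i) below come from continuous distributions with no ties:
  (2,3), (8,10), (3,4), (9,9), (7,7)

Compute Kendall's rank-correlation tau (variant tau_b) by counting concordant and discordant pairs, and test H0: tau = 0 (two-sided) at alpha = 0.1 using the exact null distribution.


Step 1: Enumerate the 10 unordered pairs (i,j) with i<j and classify each by sign(x_j-x_i) * sign(y_j-y_i).
  (1,2):dx=+6,dy=+7->C; (1,3):dx=+1,dy=+1->C; (1,4):dx=+7,dy=+6->C; (1,5):dx=+5,dy=+4->C
  (2,3):dx=-5,dy=-6->C; (2,4):dx=+1,dy=-1->D; (2,5):dx=-1,dy=-3->C; (3,4):dx=+6,dy=+5->C
  (3,5):dx=+4,dy=+3->C; (4,5):dx=-2,dy=-2->C
Step 2: C = 9, D = 1, total pairs = 10.
Step 3: tau = (C - D)/(n(n-1)/2) = (9 - 1)/10 = 0.800000.
Step 4: Exact two-sided p-value (enumerate n! = 120 permutations of y under H0): p = 0.083333.
Step 5: alpha = 0.1. reject H0.

tau_b = 0.8000 (C=9, D=1), p = 0.083333, reject H0.


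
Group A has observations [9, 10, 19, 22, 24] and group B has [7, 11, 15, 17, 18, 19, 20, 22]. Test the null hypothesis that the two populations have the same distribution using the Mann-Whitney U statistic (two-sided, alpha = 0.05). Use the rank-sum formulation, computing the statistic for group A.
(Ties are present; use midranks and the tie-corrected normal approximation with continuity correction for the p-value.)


Step 1: Combine and sort all 13 observations; assign midranks.
sorted (value, group): (7,Y), (9,X), (10,X), (11,Y), (15,Y), (17,Y), (18,Y), (19,X), (19,Y), (20,Y), (22,X), (22,Y), (24,X)
ranks: 7->1, 9->2, 10->3, 11->4, 15->5, 17->6, 18->7, 19->8.5, 19->8.5, 20->10, 22->11.5, 22->11.5, 24->13
Step 2: Rank sum for X: R1 = 2 + 3 + 8.5 + 11.5 + 13 = 38.
Step 3: U_X = R1 - n1(n1+1)/2 = 38 - 5*6/2 = 38 - 15 = 23.
       U_Y = n1*n2 - U_X = 40 - 23 = 17.
Step 4: Ties are present, so use the tie-corrected normal approximation (with continuity correction) for the p-value.
Step 5: p-value = 0.713640; compare to alpha = 0.05. fail to reject H0.

U_X = 23, p = 0.713640, fail to reject H0 at alpha = 0.05.


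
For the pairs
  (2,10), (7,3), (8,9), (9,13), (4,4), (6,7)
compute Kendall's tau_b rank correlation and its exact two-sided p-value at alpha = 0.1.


Step 1: Enumerate the 15 unordered pairs (i,j) with i<j and classify each by sign(x_j-x_i) * sign(y_j-y_i).
  (1,2):dx=+5,dy=-7->D; (1,3):dx=+6,dy=-1->D; (1,4):dx=+7,dy=+3->C; (1,5):dx=+2,dy=-6->D
  (1,6):dx=+4,dy=-3->D; (2,3):dx=+1,dy=+6->C; (2,4):dx=+2,dy=+10->C; (2,5):dx=-3,dy=+1->D
  (2,6):dx=-1,dy=+4->D; (3,4):dx=+1,dy=+4->C; (3,5):dx=-4,dy=-5->C; (3,6):dx=-2,dy=-2->C
  (4,5):dx=-5,dy=-9->C; (4,6):dx=-3,dy=-6->C; (5,6):dx=+2,dy=+3->C
Step 2: C = 9, D = 6, total pairs = 15.
Step 3: tau = (C - D)/(n(n-1)/2) = (9 - 6)/15 = 0.200000.
Step 4: Exact two-sided p-value (enumerate n! = 720 permutations of y under H0): p = 0.719444.
Step 5: alpha = 0.1. fail to reject H0.

tau_b = 0.2000 (C=9, D=6), p = 0.719444, fail to reject H0.


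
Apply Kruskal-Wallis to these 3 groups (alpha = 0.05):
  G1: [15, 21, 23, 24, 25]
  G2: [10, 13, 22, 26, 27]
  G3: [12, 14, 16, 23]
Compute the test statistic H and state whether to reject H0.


Step 1: Combine all N = 14 observations and assign midranks.
sorted (value, group, rank): (10,G2,1), (12,G3,2), (13,G2,3), (14,G3,4), (15,G1,5), (16,G3,6), (21,G1,7), (22,G2,8), (23,G1,9.5), (23,G3,9.5), (24,G1,11), (25,G1,12), (26,G2,13), (27,G2,14)
Step 2: Sum ranks within each group.
R_1 = 44.5 (n_1 = 5)
R_2 = 39 (n_2 = 5)
R_3 = 21.5 (n_3 = 4)
Step 3: H = 12/(N(N+1)) * sum(R_i^2/n_i) - 3(N+1)
     = 12/(14*15) * (44.5^2/5 + 39^2/5 + 21.5^2/4) - 3*15
     = 0.057143 * 815.812 - 45
     = 1.617857.
Step 4: Ties present; correction factor C = 1 - 6/(14^3 - 14) = 0.997802. Corrected H = 1.617857 / 0.997802 = 1.621421.
Step 5: Under H0, H ~ chi^2(2); p-value = 0.444542.
Step 6: alpha = 0.05. fail to reject H0.

H = 1.6214, df = 2, p = 0.444542, fail to reject H0.


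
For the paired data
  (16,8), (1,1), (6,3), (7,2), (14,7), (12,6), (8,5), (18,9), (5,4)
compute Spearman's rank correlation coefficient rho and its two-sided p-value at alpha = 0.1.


Step 1: Rank x and y separately (midranks; no ties here).
rank(x): 16->8, 1->1, 6->3, 7->4, 14->7, 12->6, 8->5, 18->9, 5->2
rank(y): 8->8, 1->1, 3->3, 2->2, 7->7, 6->6, 5->5, 9->9, 4->4
Step 2: d_i = R_x(i) - R_y(i); compute d_i^2.
  (8-8)^2=0, (1-1)^2=0, (3-3)^2=0, (4-2)^2=4, (7-7)^2=0, (6-6)^2=0, (5-5)^2=0, (9-9)^2=0, (2-4)^2=4
sum(d^2) = 8.
Step 3: rho = 1 - 6*8 / (9*(9^2 - 1)) = 1 - 48/720 = 0.933333.
Step 4: Under H0, t = rho * sqrt((n-2)/(1-rho^2)) = 6.8783 ~ t(7).
Step 5: Two-sided p-value from the t-distribution with 7 df = 0.000236.
Step 6: alpha = 0.1. reject H0.

rho = 0.9333, p = 0.000236, reject H0 at alpha = 0.1.


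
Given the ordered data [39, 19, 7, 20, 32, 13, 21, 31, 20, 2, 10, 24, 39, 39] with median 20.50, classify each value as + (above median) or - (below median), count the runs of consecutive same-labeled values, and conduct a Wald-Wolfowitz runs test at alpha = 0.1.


Step 1: Compute median = 20.50; label A = above, B = below.
Labels in order: ABBBABAABBBAAA  (n_A = 7, n_B = 7)
Step 2: Count runs R = 7.
Step 3: Under H0 (random ordering), E[R] = 2*n_A*n_B/(n_A+n_B) + 1 = 2*7*7/14 + 1 = 8.0000.
        Var[R] = 2*n_A*n_B*(2*n_A*n_B - n_A - n_B) / ((n_A+n_B)^2 * (n_A+n_B-1)) = 8232/2548 = 3.2308.
        SD[R] = 1.7974.
Step 4: Continuity-corrected z = (R + 0.5 - E[R]) / SD[R] = (7 + 0.5 - 8.0000) / 1.7974 = -0.2782.
Step 5: Two-sided p-value via normal approximation = 2*(1 - Phi(|z|)) = 0.780879.
Step 6: alpha = 0.1. fail to reject H0.

R = 7, z = -0.2782, p = 0.780879, fail to reject H0.


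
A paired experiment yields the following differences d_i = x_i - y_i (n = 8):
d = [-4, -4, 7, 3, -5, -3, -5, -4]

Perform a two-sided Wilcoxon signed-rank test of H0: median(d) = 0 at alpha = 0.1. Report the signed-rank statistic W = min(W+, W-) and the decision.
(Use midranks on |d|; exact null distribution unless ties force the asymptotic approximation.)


Step 1: Drop any zero differences (none here) and take |d_i|.
|d| = [4, 4, 7, 3, 5, 3, 5, 4]
Step 2: Midrank |d_i| (ties get averaged ranks).
ranks: |4|->4, |4|->4, |7|->8, |3|->1.5, |5|->6.5, |3|->1.5, |5|->6.5, |4|->4
Step 3: Attach original signs; sum ranks with positive sign and with negative sign.
W+ = 8 + 1.5 = 9.5
W- = 4 + 4 + 6.5 + 1.5 + 6.5 + 4 = 26.5
(Check: W+ + W- = 36 should equal n(n+1)/2 = 36.)
Step 4: Test statistic W = min(W+, W-) = 9.5.
Step 5: Ties in |d|, so use the tie-corrected normal approximation.
        E[W] = n(n+1)/4 = 8*9/4 = 18.
        Tie groups: |d|=3 (t=2), |d|=4 (t=3), |d|=5 (t=2); sum(t^3 - t) = 36.
        Var[W] = n(n+1)(2n+1)/24 - sum(t^3-t)/48 = 1224/24 - 36/48 = 50.25.
        z = (W - E[W]) / sqrt(Var[W]) = (9.5 - 18) / 7.0887 = -1.1991.
        Two-sided p = 2*Phi(z) = 0.230494.
Step 6: alpha = 0.1. fail to reject H0.

W+ = 9.5, W- = 26.5, W = min = 9.5, p = 0.230494, fail to reject H0.


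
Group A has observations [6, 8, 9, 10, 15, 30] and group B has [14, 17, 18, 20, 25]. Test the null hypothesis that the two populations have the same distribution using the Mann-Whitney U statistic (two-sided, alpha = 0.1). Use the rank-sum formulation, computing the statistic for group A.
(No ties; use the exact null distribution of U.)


Step 1: Combine and sort all 11 observations; assign midranks.
sorted (value, group): (6,X), (8,X), (9,X), (10,X), (14,Y), (15,X), (17,Y), (18,Y), (20,Y), (25,Y), (30,X)
ranks: 6->1, 8->2, 9->3, 10->4, 14->5, 15->6, 17->7, 18->8, 20->9, 25->10, 30->11
Step 2: Rank sum for X: R1 = 1 + 2 + 3 + 4 + 6 + 11 = 27.
Step 3: U_X = R1 - n1(n1+1)/2 = 27 - 6*7/2 = 27 - 21 = 6.
       U_Y = n1*n2 - U_X = 30 - 6 = 24.
Step 4: No ties, so the exact null distribution of U (based on enumerating the C(11,6) = 462 equally likely rank assignments) gives the two-sided p-value.
Step 5: p-value = 0.125541; compare to alpha = 0.1. fail to reject H0.

U_X = 6, p = 0.125541, fail to reject H0 at alpha = 0.1.


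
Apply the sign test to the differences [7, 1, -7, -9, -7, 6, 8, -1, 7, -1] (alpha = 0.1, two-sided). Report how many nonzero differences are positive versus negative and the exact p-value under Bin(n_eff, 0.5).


Step 1: Discard zero differences. Original n = 10; n_eff = number of nonzero differences = 10.
Nonzero differences (with sign): +7, +1, -7, -9, -7, +6, +8, -1, +7, -1
Step 2: Count signs: positive = 5, negative = 5.
Step 3: Under H0: P(positive) = 0.5, so the number of positives S ~ Bin(10, 0.5).
Step 4: Two-sided exact p-value = sum of Bin(10,0.5) probabilities at or below the observed probability = 1.000000.
Step 5: alpha = 0.1. fail to reject H0.

n_eff = 10, pos = 5, neg = 5, p = 1.000000, fail to reject H0.


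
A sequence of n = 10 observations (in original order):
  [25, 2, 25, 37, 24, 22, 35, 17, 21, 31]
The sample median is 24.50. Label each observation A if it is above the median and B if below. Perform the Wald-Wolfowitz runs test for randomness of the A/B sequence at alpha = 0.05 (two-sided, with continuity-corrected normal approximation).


Step 1: Compute median = 24.50; label A = above, B = below.
Labels in order: ABAABBABBA  (n_A = 5, n_B = 5)
Step 2: Count runs R = 7.
Step 3: Under H0 (random ordering), E[R] = 2*n_A*n_B/(n_A+n_B) + 1 = 2*5*5/10 + 1 = 6.0000.
        Var[R] = 2*n_A*n_B*(2*n_A*n_B - n_A - n_B) / ((n_A+n_B)^2 * (n_A+n_B-1)) = 2000/900 = 2.2222.
        SD[R] = 1.4907.
Step 4: Continuity-corrected z = (R - 0.5 - E[R]) / SD[R] = (7 - 0.5 - 6.0000) / 1.4907 = 0.3354.
Step 5: Two-sided p-value via normal approximation = 2*(1 - Phi(|z|)) = 0.737316.
Step 6: alpha = 0.05. fail to reject H0.

R = 7, z = 0.3354, p = 0.737316, fail to reject H0.


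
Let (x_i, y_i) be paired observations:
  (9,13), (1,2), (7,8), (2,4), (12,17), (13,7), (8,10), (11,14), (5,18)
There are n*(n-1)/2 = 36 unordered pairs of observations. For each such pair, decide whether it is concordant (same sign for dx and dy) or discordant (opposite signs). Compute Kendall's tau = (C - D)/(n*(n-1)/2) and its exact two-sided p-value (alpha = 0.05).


Step 1: Enumerate the 36 unordered pairs (i,j) with i<j and classify each by sign(x_j-x_i) * sign(y_j-y_i).
  (1,2):dx=-8,dy=-11->C; (1,3):dx=-2,dy=-5->C; (1,4):dx=-7,dy=-9->C; (1,5):dx=+3,dy=+4->C
  (1,6):dx=+4,dy=-6->D; (1,7):dx=-1,dy=-3->C; (1,8):dx=+2,dy=+1->C; (1,9):dx=-4,dy=+5->D
  (2,3):dx=+6,dy=+6->C; (2,4):dx=+1,dy=+2->C; (2,5):dx=+11,dy=+15->C; (2,6):dx=+12,dy=+5->C
  (2,7):dx=+7,dy=+8->C; (2,8):dx=+10,dy=+12->C; (2,9):dx=+4,dy=+16->C; (3,4):dx=-5,dy=-4->C
  (3,5):dx=+5,dy=+9->C; (3,6):dx=+6,dy=-1->D; (3,7):dx=+1,dy=+2->C; (3,8):dx=+4,dy=+6->C
  (3,9):dx=-2,dy=+10->D; (4,5):dx=+10,dy=+13->C; (4,6):dx=+11,dy=+3->C; (4,7):dx=+6,dy=+6->C
  (4,8):dx=+9,dy=+10->C; (4,9):dx=+3,dy=+14->C; (5,6):dx=+1,dy=-10->D; (5,7):dx=-4,dy=-7->C
  (5,8):dx=-1,dy=-3->C; (5,9):dx=-7,dy=+1->D; (6,7):dx=-5,dy=+3->D; (6,8):dx=-2,dy=+7->D
  (6,9):dx=-8,dy=+11->D; (7,8):dx=+3,dy=+4->C; (7,9):dx=-3,dy=+8->D; (8,9):dx=-6,dy=+4->D
Step 2: C = 25, D = 11, total pairs = 36.
Step 3: tau = (C - D)/(n(n-1)/2) = (25 - 11)/36 = 0.388889.
Step 4: Exact two-sided p-value (enumerate n! = 362880 permutations of y under H0): p = 0.180181.
Step 5: alpha = 0.05. fail to reject H0.

tau_b = 0.3889 (C=25, D=11), p = 0.180181, fail to reject H0.


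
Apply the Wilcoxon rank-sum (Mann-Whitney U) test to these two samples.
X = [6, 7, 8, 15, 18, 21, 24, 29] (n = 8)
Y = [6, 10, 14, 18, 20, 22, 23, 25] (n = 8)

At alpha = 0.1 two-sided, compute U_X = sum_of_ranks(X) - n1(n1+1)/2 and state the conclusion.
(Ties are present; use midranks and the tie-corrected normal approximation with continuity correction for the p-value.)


Step 1: Combine and sort all 16 observations; assign midranks.
sorted (value, group): (6,X), (6,Y), (7,X), (8,X), (10,Y), (14,Y), (15,X), (18,X), (18,Y), (20,Y), (21,X), (22,Y), (23,Y), (24,X), (25,Y), (29,X)
ranks: 6->1.5, 6->1.5, 7->3, 8->4, 10->5, 14->6, 15->7, 18->8.5, 18->8.5, 20->10, 21->11, 22->12, 23->13, 24->14, 25->15, 29->16
Step 2: Rank sum for X: R1 = 1.5 + 3 + 4 + 7 + 8.5 + 11 + 14 + 16 = 65.
Step 3: U_X = R1 - n1(n1+1)/2 = 65 - 8*9/2 = 65 - 36 = 29.
       U_Y = n1*n2 - U_X = 64 - 29 = 35.
Step 4: Ties are present, so use the tie-corrected normal approximation (with continuity correction) for the p-value.
Step 5: p-value = 0.792597; compare to alpha = 0.1. fail to reject H0.

U_X = 29, p = 0.792597, fail to reject H0 at alpha = 0.1.


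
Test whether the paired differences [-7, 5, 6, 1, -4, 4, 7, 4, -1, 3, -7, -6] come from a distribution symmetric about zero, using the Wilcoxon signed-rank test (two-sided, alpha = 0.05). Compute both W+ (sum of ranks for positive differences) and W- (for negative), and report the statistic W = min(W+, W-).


Step 1: Drop any zero differences (none here) and take |d_i|.
|d| = [7, 5, 6, 1, 4, 4, 7, 4, 1, 3, 7, 6]
Step 2: Midrank |d_i| (ties get averaged ranks).
ranks: |7|->11, |5|->7, |6|->8.5, |1|->1.5, |4|->5, |4|->5, |7|->11, |4|->5, |1|->1.5, |3|->3, |7|->11, |6|->8.5
Step 3: Attach original signs; sum ranks with positive sign and with negative sign.
W+ = 7 + 8.5 + 1.5 + 5 + 11 + 5 + 3 = 41
W- = 11 + 5 + 1.5 + 11 + 8.5 = 37
(Check: W+ + W- = 78 should equal n(n+1)/2 = 78.)
Step 4: Test statistic W = min(W+, W-) = 37.
Step 5: Ties in |d|, so use the tie-corrected normal approximation.
        E[W] = n(n+1)/4 = 12*13/4 = 39.
        Tie groups: |d|=1 (t=2), |d|=4 (t=3), |d|=6 (t=2), |d|=7 (t=3); sum(t^3 - t) = 60.
        Var[W] = n(n+1)(2n+1)/24 - sum(t^3-t)/48 = 3900/24 - 60/48 = 161.25.
        z = (W - E[W]) / sqrt(Var[W]) = (37 - 39) / 12.6984 = -0.1575.
        Two-sided p = 2*Phi(z) = 0.874851.
Step 6: alpha = 0.05. fail to reject H0.

W+ = 41, W- = 37, W = min = 37, p = 0.874851, fail to reject H0.


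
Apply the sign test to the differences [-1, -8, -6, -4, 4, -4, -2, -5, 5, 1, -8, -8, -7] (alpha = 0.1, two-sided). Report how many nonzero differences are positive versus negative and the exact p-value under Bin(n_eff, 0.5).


Step 1: Discard zero differences. Original n = 13; n_eff = number of nonzero differences = 13.
Nonzero differences (with sign): -1, -8, -6, -4, +4, -4, -2, -5, +5, +1, -8, -8, -7
Step 2: Count signs: positive = 3, negative = 10.
Step 3: Under H0: P(positive) = 0.5, so the number of positives S ~ Bin(13, 0.5).
Step 4: Two-sided exact p-value = sum of Bin(13,0.5) probabilities at or below the observed probability = 0.092285.
Step 5: alpha = 0.1. reject H0.

n_eff = 13, pos = 3, neg = 10, p = 0.092285, reject H0.


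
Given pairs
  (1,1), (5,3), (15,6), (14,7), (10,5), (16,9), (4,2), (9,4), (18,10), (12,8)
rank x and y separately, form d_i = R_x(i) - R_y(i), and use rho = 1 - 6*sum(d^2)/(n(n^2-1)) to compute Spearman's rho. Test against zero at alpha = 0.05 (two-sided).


Step 1: Rank x and y separately (midranks; no ties here).
rank(x): 1->1, 5->3, 15->8, 14->7, 10->5, 16->9, 4->2, 9->4, 18->10, 12->6
rank(y): 1->1, 3->3, 6->6, 7->7, 5->5, 9->9, 2->2, 4->4, 10->10, 8->8
Step 2: d_i = R_x(i) - R_y(i); compute d_i^2.
  (1-1)^2=0, (3-3)^2=0, (8-6)^2=4, (7-7)^2=0, (5-5)^2=0, (9-9)^2=0, (2-2)^2=0, (4-4)^2=0, (10-10)^2=0, (6-8)^2=4
sum(d^2) = 8.
Step 3: rho = 1 - 6*8 / (10*(10^2 - 1)) = 1 - 48/990 = 0.951515.
Step 4: Under H0, t = rho * sqrt((n-2)/(1-rho^2)) = 8.7493 ~ t(8).
Step 5: Two-sided p-value from the t-distribution with 8 df = 0.000023.
Step 6: alpha = 0.05. reject H0.

rho = 0.9515, p = 0.000023, reject H0 at alpha = 0.05.


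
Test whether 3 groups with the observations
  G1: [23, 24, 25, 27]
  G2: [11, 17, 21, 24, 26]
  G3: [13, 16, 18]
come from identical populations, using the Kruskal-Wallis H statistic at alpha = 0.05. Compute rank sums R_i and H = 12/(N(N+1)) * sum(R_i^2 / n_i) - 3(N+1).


Step 1: Combine all N = 12 observations and assign midranks.
sorted (value, group, rank): (11,G2,1), (13,G3,2), (16,G3,3), (17,G2,4), (18,G3,5), (21,G2,6), (23,G1,7), (24,G1,8.5), (24,G2,8.5), (25,G1,10), (26,G2,11), (27,G1,12)
Step 2: Sum ranks within each group.
R_1 = 37.5 (n_1 = 4)
R_2 = 30.5 (n_2 = 5)
R_3 = 10 (n_3 = 3)
Step 3: H = 12/(N(N+1)) * sum(R_i^2/n_i) - 3(N+1)
     = 12/(12*13) * (37.5^2/4 + 30.5^2/5 + 10^2/3) - 3*13
     = 0.076923 * 570.946 - 39
     = 4.918910.
Step 4: Ties present; correction factor C = 1 - 6/(12^3 - 12) = 0.996503. Corrected H = 4.918910 / 0.996503 = 4.936170.
Step 5: Under H0, H ~ chi^2(2); p-value = 0.084747.
Step 6: alpha = 0.05. fail to reject H0.

H = 4.9362, df = 2, p = 0.084747, fail to reject H0.


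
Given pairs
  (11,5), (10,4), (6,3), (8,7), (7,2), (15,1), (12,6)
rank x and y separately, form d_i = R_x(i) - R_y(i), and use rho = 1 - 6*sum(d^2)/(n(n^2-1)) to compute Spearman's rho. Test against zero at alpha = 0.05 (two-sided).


Step 1: Rank x and y separately (midranks; no ties here).
rank(x): 11->5, 10->4, 6->1, 8->3, 7->2, 15->7, 12->6
rank(y): 5->5, 4->4, 3->3, 7->7, 2->2, 1->1, 6->6
Step 2: d_i = R_x(i) - R_y(i); compute d_i^2.
  (5-5)^2=0, (4-4)^2=0, (1-3)^2=4, (3-7)^2=16, (2-2)^2=0, (7-1)^2=36, (6-6)^2=0
sum(d^2) = 56.
Step 3: rho = 1 - 6*56 / (7*(7^2 - 1)) = 1 - 336/336 = 0.000000.
Step 4: Under H0, t = rho * sqrt((n-2)/(1-rho^2)) = 0.0000 ~ t(5).
Step 5: Two-sided p-value from the t-distribution with 5 df = 1.000000.
Step 6: alpha = 0.05. fail to reject H0.

rho = 0.0000, p = 1.000000, fail to reject H0 at alpha = 0.05.


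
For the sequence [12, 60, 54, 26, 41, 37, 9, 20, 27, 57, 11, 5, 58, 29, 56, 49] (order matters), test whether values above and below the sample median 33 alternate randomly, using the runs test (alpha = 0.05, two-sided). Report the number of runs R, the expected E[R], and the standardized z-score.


Step 1: Compute median = 33; label A = above, B = below.
Labels in order: BAABAABBBABBABAA  (n_A = 8, n_B = 8)
Step 2: Count runs R = 10.
Step 3: Under H0 (random ordering), E[R] = 2*n_A*n_B/(n_A+n_B) + 1 = 2*8*8/16 + 1 = 9.0000.
        Var[R] = 2*n_A*n_B*(2*n_A*n_B - n_A - n_B) / ((n_A+n_B)^2 * (n_A+n_B-1)) = 14336/3840 = 3.7333.
        SD[R] = 1.9322.
Step 4: Continuity-corrected z = (R - 0.5 - E[R]) / SD[R] = (10 - 0.5 - 9.0000) / 1.9322 = 0.2588.
Step 5: Two-sided p-value via normal approximation = 2*(1 - Phi(|z|)) = 0.795809.
Step 6: alpha = 0.05. fail to reject H0.

R = 10, z = 0.2588, p = 0.795809, fail to reject H0.


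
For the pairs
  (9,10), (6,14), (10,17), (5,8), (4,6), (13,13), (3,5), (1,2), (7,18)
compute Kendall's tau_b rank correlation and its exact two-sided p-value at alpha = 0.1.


Step 1: Enumerate the 36 unordered pairs (i,j) with i<j and classify each by sign(x_j-x_i) * sign(y_j-y_i).
  (1,2):dx=-3,dy=+4->D; (1,3):dx=+1,dy=+7->C; (1,4):dx=-4,dy=-2->C; (1,5):dx=-5,dy=-4->C
  (1,6):dx=+4,dy=+3->C; (1,7):dx=-6,dy=-5->C; (1,8):dx=-8,dy=-8->C; (1,9):dx=-2,dy=+8->D
  (2,3):dx=+4,dy=+3->C; (2,4):dx=-1,dy=-6->C; (2,5):dx=-2,dy=-8->C; (2,6):dx=+7,dy=-1->D
  (2,7):dx=-3,dy=-9->C; (2,8):dx=-5,dy=-12->C; (2,9):dx=+1,dy=+4->C; (3,4):dx=-5,dy=-9->C
  (3,5):dx=-6,dy=-11->C; (3,6):dx=+3,dy=-4->D; (3,7):dx=-7,dy=-12->C; (3,8):dx=-9,dy=-15->C
  (3,9):dx=-3,dy=+1->D; (4,5):dx=-1,dy=-2->C; (4,6):dx=+8,dy=+5->C; (4,7):dx=-2,dy=-3->C
  (4,8):dx=-4,dy=-6->C; (4,9):dx=+2,dy=+10->C; (5,6):dx=+9,dy=+7->C; (5,7):dx=-1,dy=-1->C
  (5,8):dx=-3,dy=-4->C; (5,9):dx=+3,dy=+12->C; (6,7):dx=-10,dy=-8->C; (6,8):dx=-12,dy=-11->C
  (6,9):dx=-6,dy=+5->D; (7,8):dx=-2,dy=-3->C; (7,9):dx=+4,dy=+13->C; (8,9):dx=+6,dy=+16->C
Step 2: C = 30, D = 6, total pairs = 36.
Step 3: tau = (C - D)/(n(n-1)/2) = (30 - 6)/36 = 0.666667.
Step 4: Exact two-sided p-value (enumerate n! = 362880 permutations of y under H0): p = 0.012665.
Step 5: alpha = 0.1. reject H0.

tau_b = 0.6667 (C=30, D=6), p = 0.012665, reject H0.
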